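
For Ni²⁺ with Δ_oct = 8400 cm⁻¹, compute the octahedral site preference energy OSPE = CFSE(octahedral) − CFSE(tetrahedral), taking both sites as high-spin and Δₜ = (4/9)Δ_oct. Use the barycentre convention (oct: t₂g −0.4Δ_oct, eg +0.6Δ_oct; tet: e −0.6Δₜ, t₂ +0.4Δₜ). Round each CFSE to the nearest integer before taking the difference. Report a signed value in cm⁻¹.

Group 10 minus oxidation state +2 gives a d⁸ configuration for Ni²⁺.
Octahedral (high-spin): t2g^6 e_g^2, CFSE = 6(−0.4) + 2(+0.6) = -1.2Δ_oct = -1.2 × 8400 = -10080 cm⁻¹.
In a tetrahedral site the filling is e^4 t2^4: CFSE(tet) = -0.8Δₜ = -0.8 × (4/9)(8400) = -2987 cm⁻¹.
Subtracting, OSPE = -10080 − (-2987) = -7093 cm⁻¹.

-7093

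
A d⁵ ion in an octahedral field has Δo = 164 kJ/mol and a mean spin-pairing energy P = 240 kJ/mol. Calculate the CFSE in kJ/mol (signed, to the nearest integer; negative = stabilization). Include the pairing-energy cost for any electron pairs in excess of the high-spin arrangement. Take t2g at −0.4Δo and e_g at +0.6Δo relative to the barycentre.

Since Δo = 164 kJ/mol < P = 240 kJ/mol, the complex adopts the high-spin configuration.
Filling d⁵ accordingly: t2g^3 e_g^2.
Orbital CFSE = 0.0Δo = 0.0 × 164 = 0 kJ/mol.
High-spin has no excess pairs, so no pairing correction applies.

0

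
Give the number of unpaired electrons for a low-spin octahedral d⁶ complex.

0

Configuration: t2g^6 e_g^0, giving 0 unpaired electrons.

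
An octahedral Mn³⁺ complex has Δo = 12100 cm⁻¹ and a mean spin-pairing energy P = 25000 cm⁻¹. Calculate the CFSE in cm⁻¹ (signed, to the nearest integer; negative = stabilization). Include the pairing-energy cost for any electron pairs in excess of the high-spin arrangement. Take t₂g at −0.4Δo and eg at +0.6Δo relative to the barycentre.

Mn is in group 7, so Mn³⁺ is d⁴ (7 − 3 = 4).
Δo < P, so pairing is avoided: the ground state is high-spin.
Configuration: t₂g³ eg¹.
Orbital CFSE = -0.6Δo = -0.6 × 12100 = -7260 cm⁻¹.
High-spin has no excess pairs, so no pairing correction applies.

-7260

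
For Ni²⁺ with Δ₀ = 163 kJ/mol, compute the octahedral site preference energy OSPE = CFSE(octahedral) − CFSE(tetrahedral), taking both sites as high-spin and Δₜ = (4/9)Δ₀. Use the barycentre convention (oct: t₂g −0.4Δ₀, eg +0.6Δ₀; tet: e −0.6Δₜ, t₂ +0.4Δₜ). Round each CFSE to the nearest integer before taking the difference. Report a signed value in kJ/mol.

-138

Ni is in group 10, so Ni²⁺ is d⁸ (10 − 2 = 8).
Octahedral high-spin t₂g⁶ eg²: CFSE = -1.2 × 163 = -196 kJ/mol.
Tetrahedral e⁴ t₂⁴ gives -0.8Δₜ = -0.8 × (4/9) × 163 = -58 kJ/mol.
OSPE = -196 − (-58) = -138 kJ/mol.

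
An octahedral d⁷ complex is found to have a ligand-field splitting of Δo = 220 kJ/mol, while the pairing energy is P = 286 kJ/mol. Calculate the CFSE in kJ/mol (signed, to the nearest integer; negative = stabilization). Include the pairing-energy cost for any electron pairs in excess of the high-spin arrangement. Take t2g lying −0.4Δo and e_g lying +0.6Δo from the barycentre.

With Δo < P the complex is high-spin.
That gives t2g^5 e_g^2.
Orbital CFSE = -0.8Δo = -0.8 × 220 = -176 kJ/mol.
High-spin has no excess pairs, so no pairing correction applies.

-176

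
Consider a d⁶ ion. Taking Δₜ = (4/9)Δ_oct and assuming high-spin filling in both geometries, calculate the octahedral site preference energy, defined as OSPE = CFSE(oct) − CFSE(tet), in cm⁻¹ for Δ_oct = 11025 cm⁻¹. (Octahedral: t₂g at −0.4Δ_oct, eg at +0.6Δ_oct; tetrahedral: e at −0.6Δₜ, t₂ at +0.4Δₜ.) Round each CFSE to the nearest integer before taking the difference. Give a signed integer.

-1470

In an octahedral site d⁶ (HS) is t₂g⁴ eg², giving CFSE(oct) = -0.4Δ_oct = -4410 cm⁻¹.
Tetrahedral e³ t₂³ gives -0.6Δₜ = -0.6 × (4/9) × 11025 = -2940 cm⁻¹.
OSPE = CFSE(oct) − CFSE(tet) = -4410 − (-2940) = -1470 cm⁻¹.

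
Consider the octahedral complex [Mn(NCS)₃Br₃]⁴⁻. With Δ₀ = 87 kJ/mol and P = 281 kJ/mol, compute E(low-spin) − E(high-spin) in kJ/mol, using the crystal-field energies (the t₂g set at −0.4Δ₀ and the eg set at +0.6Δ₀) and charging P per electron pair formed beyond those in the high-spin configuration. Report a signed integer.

388

Ligand charges: 3×(-1) from NCS⁻ and 3×(-1) from Br⁻ sum to -6; with overall charge -4, Mn is +2.
Mn is in group 7, so Mn²⁺ is d⁵ (7 − 2 = 5).
High-spin d⁵ fills as t₂g³ eg² with CFSE 3(−0.4) + 2(+0.6) = 0.0Δ₀ = 0 kJ/mol.
Low-spin: t₂g⁵ eg⁰, orbital CFSE = -2.0Δ₀ = -174 kJ/mol; plus 2 excess pairs × P = +562 kJ/mol; total 388 kJ/mol.
E(LS) − E(HS) = 388 − (0) = 388 kJ/mol.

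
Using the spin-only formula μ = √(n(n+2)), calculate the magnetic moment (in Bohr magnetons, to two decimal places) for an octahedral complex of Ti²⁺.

Ti sits in group 4; removing 2 electrons leaves Ti²⁺ with 4 − 2 = 2 d electrons.
For octahedral d² the high- and low-spin configurations coincide.
Configuration: t₂g² eg⁰ → 2 unpaired electrons.
μ(spin-only) = √[2(2+2)] = √8 ≈ 2.83 Bohr magnetons.

2.83 Bohr magnetons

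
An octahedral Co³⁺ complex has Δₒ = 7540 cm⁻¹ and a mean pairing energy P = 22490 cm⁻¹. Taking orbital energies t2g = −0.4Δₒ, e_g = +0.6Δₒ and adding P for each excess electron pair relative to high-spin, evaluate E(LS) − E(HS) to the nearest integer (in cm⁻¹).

29900

Co³⁺: group 9, so d-count = 9 − 3 = 6.
High-spin d⁶ fills as t2g^4 e_g^2 with CFSE 4(−0.4) + 2(+0.6) = -0.4Δₒ = -3016 cm⁻¹.
Low-spin t2g^6 e_g^0 gives -2.4Δₒ = -18096 cm⁻¹, but forming 2 extra pairs costs 2P = 44980 cm⁻¹, so E(LS) = -18096 + 44980 = 26884 cm⁻¹.
Thus E(LS) − E(HS) = 29900 cm⁻¹.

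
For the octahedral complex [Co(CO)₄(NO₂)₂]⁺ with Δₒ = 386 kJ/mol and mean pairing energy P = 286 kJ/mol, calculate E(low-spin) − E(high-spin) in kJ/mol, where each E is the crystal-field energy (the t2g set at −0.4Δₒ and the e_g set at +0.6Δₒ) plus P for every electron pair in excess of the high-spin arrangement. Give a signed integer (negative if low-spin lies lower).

-200

Ligand charges: 4×(+0) from CO and 2×(-1) from NO₂⁻ sum to -2; with overall charge +1, Co is +3.
Co sits in group 9; removing 3 electrons leaves Co³⁺ with 9 − 3 = 6 d electrons.
In the high-spin limit (t2g^4 e_g^2) the orbital term is -0.4Δₒ = -154 kJ/mol, with no excess pairing.
Low-spin: t2g^6 e_g^0, orbital CFSE = -2.4Δₒ = -926 kJ/mol; plus 2 excess pairs × P = +572 kJ/mol; total -354 kJ/mol.
The difference is -354 − (-154) = -200 kJ/mol, so low-spin lies lower.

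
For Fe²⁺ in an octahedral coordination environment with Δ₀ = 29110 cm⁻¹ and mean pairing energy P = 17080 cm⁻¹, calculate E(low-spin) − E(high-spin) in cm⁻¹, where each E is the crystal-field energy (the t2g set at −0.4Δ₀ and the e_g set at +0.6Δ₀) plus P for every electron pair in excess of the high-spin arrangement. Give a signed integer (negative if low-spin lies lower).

-24060

Fe²⁺: group 8, so d-count = 8 − 2 = 6.
High-spin d⁶ fills as t2g^4 e_g^2 with CFSE 4(−0.4) + 2(+0.6) = -0.4Δ₀ = -11644 cm⁻¹.
For low-spin the configuration is t2g^6 e_g^0: orbital energy -2.4 × 29110 = -69864 cm⁻¹, and 2 additional pairs relative to high-spin add 34160 cm⁻¹, giving -35704 cm⁻¹.
The difference is -35704 − (-11644) = -24060 cm⁻¹, so low-spin lies lower.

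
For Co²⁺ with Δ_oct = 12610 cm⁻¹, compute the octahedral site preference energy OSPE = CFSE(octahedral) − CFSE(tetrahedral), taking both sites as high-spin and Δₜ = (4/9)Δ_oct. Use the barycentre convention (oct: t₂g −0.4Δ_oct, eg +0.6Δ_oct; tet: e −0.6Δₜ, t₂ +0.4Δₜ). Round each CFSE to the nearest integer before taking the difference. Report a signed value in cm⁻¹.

-3363

Co is in group 9, so Co²⁺ is d⁷ (9 − 2 = 7).
Octahedral high-spin t₂g⁵ eg²: CFSE = -0.8 × 12610 = -10088 cm⁻¹.
Tetrahedral: e⁴ t₂³, CFSE = 4(−0.6) + 3(+0.4) = -1.2Δₜ = -1.2 × (4/9) × 12610 = -6725 cm⁻¹.
OSPE = CFSE(oct) − CFSE(tet) = -10088 − (-6725) = -3363 cm⁻¹.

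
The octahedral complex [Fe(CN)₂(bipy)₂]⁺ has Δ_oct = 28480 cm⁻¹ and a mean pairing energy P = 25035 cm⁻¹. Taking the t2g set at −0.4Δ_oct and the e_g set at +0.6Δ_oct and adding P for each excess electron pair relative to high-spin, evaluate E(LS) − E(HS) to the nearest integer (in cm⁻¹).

-6890

Ligand charges: 2×(-1) from CN⁻ and 2×(+0) from bipy sum to -2; with overall charge +1, Fe is +3.
Fe³⁺: group 8, so d-count = 8 − 3 = 5.
In the high-spin limit (t2g^3 e_g^2) the orbital term is 0.0Δ_oct = 0 cm⁻¹, with no excess pairing.
For low-spin the configuration is t2g^5 e_g^0: orbital energy -2.0 × 28480 = -56960 cm⁻¹, and 2 additional pairs relative to high-spin add 50070 cm⁻¹, giving -6890 cm⁻¹.
The difference is -6890 − (0) = -6890 cm⁻¹, so low-spin lies lower.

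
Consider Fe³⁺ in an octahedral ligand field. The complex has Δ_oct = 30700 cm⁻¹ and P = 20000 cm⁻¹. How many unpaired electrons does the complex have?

Fe³⁺: group 8, so d-count = 8 − 3 = 5.
Here Δ_oct > P (30700 > 20000), so the low-spin state is favoured.
That gives t₂g⁵ eg⁰.
Unpaired electrons: 1.

1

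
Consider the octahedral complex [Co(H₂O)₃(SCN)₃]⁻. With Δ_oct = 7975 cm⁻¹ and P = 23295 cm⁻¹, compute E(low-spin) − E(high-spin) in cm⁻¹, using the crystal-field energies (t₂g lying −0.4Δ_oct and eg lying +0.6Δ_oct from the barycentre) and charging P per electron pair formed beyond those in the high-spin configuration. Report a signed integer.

15320

Ligand charges: 3×(+0) from H₂O and 3×(-1) from SCN⁻ sum to -3; with overall charge -1, Co is +2.
Co is in group 9, so Co²⁺ is d⁷ (9 − 2 = 7).
High-spin d⁷ fills as t₂g⁵ eg² with CFSE 5(−0.4) + 2(+0.6) = -0.8Δ_oct = -6380 cm⁻¹.
Low-spin: t₂g⁶ eg¹, orbital CFSE = -1.8Δ_oct = -14355 cm⁻¹; plus 1 excess pair × P = +23295 cm⁻¹; total 8940 cm⁻¹.
The difference is 8940 − (-6380) = 15320 cm⁻¹, so high-spin lies lower.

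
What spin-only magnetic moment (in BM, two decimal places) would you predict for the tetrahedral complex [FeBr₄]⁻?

Each Br⁻ contributes -1; 4 × (-1) = -4. With overall charge -1, Fe is in the +3 oxidation state.
Fe sits in group 8; removing 3 electrons leaves Fe³⁺ with 8 − 3 = 5 d electrons.
Tetrahedral splitting is small, so the complex is high-spin.
Configuration: e² t₂³ → 5 unpaired electrons.
μ(spin-only) = √[5(5+2)] = √35 ≈ 5.92 BM.

5.92 BM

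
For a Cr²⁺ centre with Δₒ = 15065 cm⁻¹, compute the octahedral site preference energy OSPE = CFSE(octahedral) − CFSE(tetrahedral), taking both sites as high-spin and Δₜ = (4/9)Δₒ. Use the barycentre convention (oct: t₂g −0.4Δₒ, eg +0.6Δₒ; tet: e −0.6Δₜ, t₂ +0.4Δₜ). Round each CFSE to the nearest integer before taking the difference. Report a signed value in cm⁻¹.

Cr is in group 6, so Cr²⁺ is d⁴ (6 − 2 = 4).
Octahedral high-spin t₂g³ eg¹: CFSE = -0.6 × 15065 = -9039 cm⁻¹.
In a tetrahedral site the filling is e² t₂²: CFSE(tet) = -0.4Δₜ = -0.4 × (4/9)(15065) = -2678 cm⁻¹.
OSPE = -9039 − (-2678) = -6361 cm⁻¹.

-6361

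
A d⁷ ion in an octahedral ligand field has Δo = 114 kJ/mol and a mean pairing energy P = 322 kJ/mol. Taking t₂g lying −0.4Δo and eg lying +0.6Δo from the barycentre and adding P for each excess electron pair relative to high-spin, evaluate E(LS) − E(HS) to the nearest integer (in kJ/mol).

208

High-spin d⁷ fills as t₂g⁵ eg² with CFSE 5(−0.4) + 2(+0.6) = -0.8Δo = -91 kJ/mol.
For low-spin the configuration is t₂g⁶ eg¹: orbital energy -1.8 × 114 = -205 kJ/mol, and 1 additional pair relative to high-spin adds 322 kJ/mol, giving 117 kJ/mol.
The difference is 117 − (-91) = 208 kJ/mol, so high-spin lies lower.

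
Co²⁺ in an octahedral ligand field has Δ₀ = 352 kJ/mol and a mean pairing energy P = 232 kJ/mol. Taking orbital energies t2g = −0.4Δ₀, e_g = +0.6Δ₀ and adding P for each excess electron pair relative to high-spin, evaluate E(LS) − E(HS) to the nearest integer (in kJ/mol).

Group 9 minus oxidation state +2 gives a d⁷ configuration for Co²⁺.
High-spin d⁷ fills as t2g^5 e_g^2 with CFSE 5(−0.4) + 2(+0.6) = -0.8Δ₀ = -282 kJ/mol.
Low-spin: t2g^6 e_g^1, orbital CFSE = -1.8Δ₀ = -634 kJ/mol; plus 1 excess pair × P = +232 kJ/mol; total -402 kJ/mol.
The difference is -402 − (-282) = -120 kJ/mol, so low-spin lies lower.

-120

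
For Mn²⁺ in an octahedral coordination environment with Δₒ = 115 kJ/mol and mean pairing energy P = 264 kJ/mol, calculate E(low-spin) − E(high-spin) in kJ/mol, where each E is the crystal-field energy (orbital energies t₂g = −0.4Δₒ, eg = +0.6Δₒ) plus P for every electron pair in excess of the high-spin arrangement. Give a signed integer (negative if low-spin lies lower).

Mn is in group 7, so Mn²⁺ is d⁵ (7 − 2 = 5).
High-spin: t₂g³ eg², CFSE = 0.0Δₒ = 0 kJ/mol.
Low-spin t₂g⁵ eg⁰ gives -2.0Δₒ = -230 kJ/mol, but forming 2 extra pairs costs 2P = 528 kJ/mol, so E(LS) = -230 + 528 = 298 kJ/mol.
Thus E(LS) − E(HS) = 298 kJ/mol.

298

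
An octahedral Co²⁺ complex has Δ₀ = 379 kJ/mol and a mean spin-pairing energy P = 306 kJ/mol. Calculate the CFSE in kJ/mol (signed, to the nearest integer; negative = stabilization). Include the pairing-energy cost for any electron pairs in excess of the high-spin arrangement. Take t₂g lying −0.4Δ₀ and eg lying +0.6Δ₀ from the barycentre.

-376

Co sits in group 9; removing 2 electrons leaves Co²⁺ with 9 − 2 = 7 d electrons.
With Δ₀ > P the complex is low-spin.
Filling d⁷ accordingly: t₂g⁶ eg¹.
Orbital CFSE = -1.8Δ₀ = -1.8 × 379 = -682 kJ/mol.
Excess pairs vs high-spin: 3 − 2 = 1; pairing cost = +306 kJ/mol.
Net CFSE = -682 + 306 = -376 kJ/mol.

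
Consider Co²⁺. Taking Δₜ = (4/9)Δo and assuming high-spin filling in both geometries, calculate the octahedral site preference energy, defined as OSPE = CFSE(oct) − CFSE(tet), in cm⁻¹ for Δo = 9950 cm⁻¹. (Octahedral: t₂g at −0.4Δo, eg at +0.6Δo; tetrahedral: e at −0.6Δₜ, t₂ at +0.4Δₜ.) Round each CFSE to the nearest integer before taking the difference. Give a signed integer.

Group 9 minus oxidation state +2 gives a d⁷ configuration for Co²⁺.
Octahedral high-spin t₂g⁵ eg²: CFSE = -0.8 × 9950 = -7960 cm⁻¹.
Tetrahedral e⁴ t₂³ gives -1.2Δₜ = -1.2 × (4/9) × 9950 = -5307 cm⁻¹.
OSPE = -7960 − (-5307) = -2653 cm⁻¹.

-2653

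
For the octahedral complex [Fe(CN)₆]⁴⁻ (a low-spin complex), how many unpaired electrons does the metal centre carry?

Each CN⁻ contributes -1; 6 × (-1) = -6. With overall charge -4, Fe is in the +2 oxidation state.
Fe²⁺: group 8, so d-count = 8 − 2 = 6.
Configuration: t2g^6 e_g^0, giving 0 unpaired electrons.

0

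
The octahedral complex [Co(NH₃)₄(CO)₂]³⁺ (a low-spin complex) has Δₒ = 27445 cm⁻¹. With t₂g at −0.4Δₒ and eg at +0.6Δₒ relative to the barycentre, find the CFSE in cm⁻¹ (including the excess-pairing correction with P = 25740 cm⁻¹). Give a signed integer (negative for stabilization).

-14388

Ligand charges: 4×(+0) from NH₃ and 2×(+0) from CO sum to +0; with overall charge +3, Co is +3.
Co is in group 9, so Co³⁺ is d⁶ (9 − 3 = 6).
Electron filling gives t₂g⁶ eg⁰.
The orbital stabilization is -2.4Δₒ = -2.4 × 27445 = -65868 cm⁻¹.
Pairing penalty: 3 pairs vs 1 in the high-spin reference → 2 extra × P = 51480 cm⁻¹.
Combining: -65868 + 51480 = -14388 cm⁻¹.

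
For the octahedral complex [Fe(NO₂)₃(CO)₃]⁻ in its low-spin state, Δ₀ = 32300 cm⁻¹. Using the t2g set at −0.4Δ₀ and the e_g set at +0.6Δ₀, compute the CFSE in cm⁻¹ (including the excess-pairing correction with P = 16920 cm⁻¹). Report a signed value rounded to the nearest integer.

-43680

Ligand charges: 3×(-1) from NO₂⁻ and 3×(+0) from CO sum to -3; with overall charge -1, Fe is +2.
Fe sits in group 8; removing 2 electrons leaves Fe²⁺ with 8 − 2 = 6 d electrons.
Configuration: t2g^6 e_g^0.
The orbital stabilization is -2.4Δ₀ = -2.4 × 32300 = -77520 cm⁻¹.
Relative to high-spin t2g^4 e_g^2 (1 paired), the low-spin configuration has 2 additional pairs, contributing +2 × 16920 = +33840 cm⁻¹.
Overall CFSE = -77520 + 33840 = -43680 cm⁻¹.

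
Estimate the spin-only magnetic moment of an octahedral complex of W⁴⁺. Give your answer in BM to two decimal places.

W⁴⁺: group 6, so d-count = 6 − 4 = 2.
Configuration: t₂g² eg⁰ → 2 unpaired electrons.
μ(spin-only) = √[2(2+2)] = √8 ≈ 2.83 BM.

2.83 BM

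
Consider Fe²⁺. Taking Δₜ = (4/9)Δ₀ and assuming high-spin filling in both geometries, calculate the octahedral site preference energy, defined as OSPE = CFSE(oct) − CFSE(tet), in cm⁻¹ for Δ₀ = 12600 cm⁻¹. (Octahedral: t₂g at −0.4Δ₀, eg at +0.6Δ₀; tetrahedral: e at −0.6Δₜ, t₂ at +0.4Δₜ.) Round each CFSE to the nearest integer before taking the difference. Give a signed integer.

-1680

Fe²⁺: group 8, so d-count = 8 − 2 = 6.
In an octahedral site d⁶ (HS) is t2g^4 e_g^2, giving CFSE(oct) = -0.4Δ₀ = -5040 cm⁻¹.
In a tetrahedral site the filling is e^3 t2^3: CFSE(tet) = -0.6Δₜ = -0.6 × (4/9)(12600) = -3360 cm⁻¹.
OSPE = CFSE(oct) − CFSE(tet) = -5040 − (-3360) = -1680 cm⁻¹.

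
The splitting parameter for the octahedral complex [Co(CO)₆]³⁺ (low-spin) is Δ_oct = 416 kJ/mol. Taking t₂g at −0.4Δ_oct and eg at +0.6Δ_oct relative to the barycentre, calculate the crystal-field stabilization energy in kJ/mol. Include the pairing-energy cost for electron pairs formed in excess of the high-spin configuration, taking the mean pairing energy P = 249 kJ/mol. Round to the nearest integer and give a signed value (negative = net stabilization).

-500

CO is neutral, so the +3 overall charge sits on Co: oxidation state +3.
Group 9 minus oxidation state +3 gives a d⁶ configuration for Co³⁺.
Configuration: t₂g⁶ eg⁰.
The orbital stabilization is -2.4Δ_oct = -2.4 × 416 = -998 kJ/mol.
Pairing penalty: 3 pairs vs 1 in the high-spin reference → 2 extra × P = 498 kJ/mol.
Net CFSE = -998 + 498 = -500 kJ/mol.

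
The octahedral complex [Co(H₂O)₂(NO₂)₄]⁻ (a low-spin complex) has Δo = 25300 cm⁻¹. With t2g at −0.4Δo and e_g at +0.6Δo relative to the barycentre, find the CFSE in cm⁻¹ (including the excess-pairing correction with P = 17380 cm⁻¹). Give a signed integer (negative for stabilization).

Ligand charges: 2×(+0) from H₂O and 4×(-1) from NO₂⁻ sum to -4; with overall charge -1, Co is +3.
Co sits in group 9; removing 3 electrons leaves Co³⁺ with 9 − 3 = 6 d electrons.
The d⁶ electrons fill as t2g^6 e_g^0.
The orbital stabilization is -2.4Δo = -2.4 × 25300 = -60720 cm⁻¹.
High-spin d⁶ would be t2g^4 e_g^2 with 1 pair; low-spin has 3, so 2 excess pairs cost +2P = +34760 cm⁻¹.
Net CFSE = -60720 + 34760 = -25960 cm⁻¹.

-25960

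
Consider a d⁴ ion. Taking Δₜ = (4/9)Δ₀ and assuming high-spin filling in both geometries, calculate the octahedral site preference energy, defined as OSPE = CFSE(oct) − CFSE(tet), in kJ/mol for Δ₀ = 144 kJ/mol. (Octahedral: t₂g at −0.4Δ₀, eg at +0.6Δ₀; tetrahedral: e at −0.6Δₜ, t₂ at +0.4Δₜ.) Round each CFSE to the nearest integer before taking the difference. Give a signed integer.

In an octahedral site d⁴ (HS) is t₂g³ eg¹, giving CFSE(oct) = -0.6Δ₀ = -86 kJ/mol.
Tetrahedral e² t₂² gives -0.4Δₜ = -0.4 × (4/9) × 144 = -26 kJ/mol.
OSPE = -86 − (-26) = -60 kJ/mol.

-60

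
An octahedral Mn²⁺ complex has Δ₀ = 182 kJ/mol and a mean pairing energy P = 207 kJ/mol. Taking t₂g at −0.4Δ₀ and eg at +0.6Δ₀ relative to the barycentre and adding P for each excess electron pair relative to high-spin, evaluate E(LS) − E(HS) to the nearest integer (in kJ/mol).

Mn²⁺: group 7, so d-count = 7 − 2 = 5.
High-spin d⁵ fills as t₂g³ eg² with CFSE 3(−0.4) + 2(+0.6) = 0.0Δ₀ = 0 kJ/mol.
For low-spin the configuration is t₂g⁵ eg⁰: orbital energy -2.0 × 182 = -364 kJ/mol, and 2 additional pairs relative to high-spin add 414 kJ/mol, giving 50 kJ/mol.
Thus E(LS) − E(HS) = 50 kJ/mol.

50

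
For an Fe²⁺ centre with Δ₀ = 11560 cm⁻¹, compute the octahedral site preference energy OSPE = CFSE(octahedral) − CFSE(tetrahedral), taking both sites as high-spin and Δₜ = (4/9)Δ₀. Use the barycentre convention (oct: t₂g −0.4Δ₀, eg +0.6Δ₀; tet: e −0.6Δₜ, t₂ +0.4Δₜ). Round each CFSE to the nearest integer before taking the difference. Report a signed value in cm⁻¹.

-1541

Fe is in group 8, so Fe²⁺ is d⁶ (8 − 2 = 6).
Octahedral (high-spin): t2g^4 e_g^2, CFSE = 4(−0.4) + 2(+0.6) = -0.4Δ₀ = -0.4 × 11560 = -4624 cm⁻¹.
Tetrahedral: e^3 t2^3, CFSE = 3(−0.6) + 3(+0.4) = -0.6Δₜ = -0.6 × (4/9) × 11560 = -3083 cm⁻¹.
OSPE = -4624 − (-3083) = -1541 cm⁻¹.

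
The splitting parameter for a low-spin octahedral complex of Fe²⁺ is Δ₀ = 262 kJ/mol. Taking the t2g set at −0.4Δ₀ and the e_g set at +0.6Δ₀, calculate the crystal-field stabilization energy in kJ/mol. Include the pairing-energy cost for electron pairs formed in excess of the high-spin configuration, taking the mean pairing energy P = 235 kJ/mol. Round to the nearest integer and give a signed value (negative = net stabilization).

-159

Group 8 minus oxidation state +2 gives a d⁶ configuration for Fe²⁺.
The d⁶ electrons fill as t2g^6 e_g^0.
The orbital stabilization is -2.4Δ₀ = -2.4 × 262 = -629 kJ/mol.
Pairing penalty: 3 pairs vs 1 in the high-spin reference → 2 extra × P = 470 kJ/mol.
Net CFSE = -629 + 470 = -159 kJ/mol.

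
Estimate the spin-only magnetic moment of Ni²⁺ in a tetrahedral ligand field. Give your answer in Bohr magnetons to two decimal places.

2.83 Bohr magnetons

Ni²⁺: group 10, so d-count = 10 − 2 = 8.
Tetrahedral fields are weak (Δₜ ≈ 4/9 Δₒ), so electrons fill high-spin.
Configuration: e⁴ t₂⁴ → 2 unpaired electrons.
μ(spin-only) = √[2(2+2)] = √8 ≈ 2.83 Bohr magnetons.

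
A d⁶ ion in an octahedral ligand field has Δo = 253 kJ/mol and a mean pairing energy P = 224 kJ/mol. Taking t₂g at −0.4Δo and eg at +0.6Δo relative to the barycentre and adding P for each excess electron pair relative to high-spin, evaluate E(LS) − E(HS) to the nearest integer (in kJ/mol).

High-spin d⁶ fills as t₂g⁴ eg² with CFSE 4(−0.4) + 2(+0.6) = -0.4Δo = -101 kJ/mol.
Low-spin: t₂g⁶ eg⁰, orbital CFSE = -2.4Δo = -607 kJ/mol; plus 2 excess pairs × P = +448 kJ/mol; total -159 kJ/mol.
E(LS) − E(HS) = -159 − (-101) = -58 kJ/mol.

-58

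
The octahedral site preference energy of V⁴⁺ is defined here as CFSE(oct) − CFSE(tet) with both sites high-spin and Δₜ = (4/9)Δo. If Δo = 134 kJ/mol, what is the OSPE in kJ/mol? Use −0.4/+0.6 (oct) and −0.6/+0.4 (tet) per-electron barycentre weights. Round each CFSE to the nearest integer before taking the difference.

V⁴⁺: group 5, so d-count = 5 − 4 = 1.
Octahedral high-spin t2g^1 e_g^0: CFSE = -0.4 × 134 = -54 kJ/mol.
Tetrahedral: e^1 t2^0, CFSE = 1(−0.6) + 0(+0.4) = -0.6Δₜ = -0.6 × (4/9) × 134 = -36 kJ/mol.
OSPE = CFSE(oct) − CFSE(tet) = -54 − (-36) = -18 kJ/mol.

-18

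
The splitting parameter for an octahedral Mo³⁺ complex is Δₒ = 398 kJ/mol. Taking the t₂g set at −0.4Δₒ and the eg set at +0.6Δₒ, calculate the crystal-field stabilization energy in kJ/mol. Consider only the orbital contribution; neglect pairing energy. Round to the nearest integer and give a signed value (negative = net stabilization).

-478

Mo is in group 6, so Mo³⁺ is d³ (6 − 3 = 3).
The d³ electrons fill as t₂g³ eg⁰.
The orbital stabilization is -1.2Δₒ = -1.2 × 398 = -478 kJ/mol.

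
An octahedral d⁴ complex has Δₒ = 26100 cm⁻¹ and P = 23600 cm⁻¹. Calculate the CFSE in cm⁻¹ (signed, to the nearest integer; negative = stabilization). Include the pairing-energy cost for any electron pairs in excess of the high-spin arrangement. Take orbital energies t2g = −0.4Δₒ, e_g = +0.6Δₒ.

-18160

With Δₒ > P the complex is low-spin.
Filling d⁴ accordingly: t2g^4 e_g^0.
Orbital CFSE = -1.6Δₒ = -1.6 × 26100 = -41760 cm⁻¹.
Excess pairs vs high-spin: 1 − 0 = 1; pairing cost = +23600 cm⁻¹.
Net CFSE = -41760 + 23600 = -18160 cm⁻¹.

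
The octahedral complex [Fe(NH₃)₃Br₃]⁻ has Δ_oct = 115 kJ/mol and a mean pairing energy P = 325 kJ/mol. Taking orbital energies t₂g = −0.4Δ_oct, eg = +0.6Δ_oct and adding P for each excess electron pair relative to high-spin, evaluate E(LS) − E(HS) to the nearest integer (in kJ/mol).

Ligand charges: 3×(+0) from NH₃ and 3×(-1) from Br⁻ sum to -3; with overall charge -1, Fe is +2.
Fe²⁺: group 8, so d-count = 8 − 2 = 6.
In the high-spin limit (t₂g⁴ eg²) the orbital term is -0.4Δ_oct = -46 kJ/mol, with no excess pairing.
For low-spin the configuration is t₂g⁶ eg⁰: orbital energy -2.4 × 115 = -276 kJ/mol, and 2 additional pairs relative to high-spin add 650 kJ/mol, giving 374 kJ/mol.
Thus E(LS) − E(HS) = 420 kJ/mol.

420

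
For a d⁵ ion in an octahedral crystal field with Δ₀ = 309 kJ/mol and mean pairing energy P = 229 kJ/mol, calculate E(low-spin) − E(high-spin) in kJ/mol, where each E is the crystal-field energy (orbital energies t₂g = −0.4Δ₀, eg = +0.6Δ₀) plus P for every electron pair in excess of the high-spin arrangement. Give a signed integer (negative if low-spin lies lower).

High-spin d⁵ fills as t₂g³ eg² with CFSE 3(−0.4) + 2(+0.6) = 0.0Δ₀ = 0 kJ/mol.
For low-spin the configuration is t₂g⁵ eg⁰: orbital energy -2.0 × 309 = -618 kJ/mol, and 2 additional pairs relative to high-spin add 458 kJ/mol, giving -160 kJ/mol.
E(LS) − E(HS) = -160 − (0) = -160 kJ/mol.

-160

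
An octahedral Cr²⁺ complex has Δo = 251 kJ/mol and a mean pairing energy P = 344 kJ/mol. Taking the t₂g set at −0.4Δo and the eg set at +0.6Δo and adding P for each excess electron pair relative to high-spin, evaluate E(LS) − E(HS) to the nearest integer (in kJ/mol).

Cr is in group 6, so Cr²⁺ is d⁴ (6 − 2 = 4).
In the high-spin limit (t₂g³ eg¹) the orbital term is -0.6Δo = -151 kJ/mol, with no excess pairing.
Low-spin: t₂g⁴ eg⁰, orbital CFSE = -1.6Δo = -402 kJ/mol; plus 1 excess pair × P = +344 kJ/mol; total -58 kJ/mol.
E(LS) − E(HS) = -58 − (-151) = 93 kJ/mol.

93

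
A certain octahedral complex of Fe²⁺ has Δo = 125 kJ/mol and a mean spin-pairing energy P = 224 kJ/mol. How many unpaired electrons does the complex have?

4

Group 8 minus oxidation state +2 gives a d⁶ configuration for Fe²⁺.
Δo < P, so pairing is avoided: the ground state is high-spin.
That gives t2g^4 e_g^2.
Unpaired electrons: 4.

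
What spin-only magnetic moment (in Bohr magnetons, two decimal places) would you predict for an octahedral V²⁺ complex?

3.87 Bohr magnetons

V is in group 5, so V²⁺ is d³ (5 − 2 = 3).
Configuration: t₂g³ eg⁰ → 3 unpaired electrons.
μ(spin-only) = √[3(3+2)] = √15 ≈ 3.87 Bohr magnetons.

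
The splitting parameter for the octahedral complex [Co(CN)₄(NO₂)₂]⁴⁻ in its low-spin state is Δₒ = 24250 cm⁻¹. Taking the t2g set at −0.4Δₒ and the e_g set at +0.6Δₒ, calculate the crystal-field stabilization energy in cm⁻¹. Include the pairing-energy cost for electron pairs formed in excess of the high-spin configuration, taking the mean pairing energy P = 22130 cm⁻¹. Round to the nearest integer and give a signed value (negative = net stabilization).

Ligand charges: 4×(-1) from CN⁻ and 2×(-1) from NO₂⁻ sum to -6; with overall charge -4, Co is +2.
Co is in group 9, so Co²⁺ is d⁷ (9 − 2 = 7).
The d⁷ electrons fill as t2g^6 e_g^1.
Orbital CFSE = 6(-0.4) + 1(0.6) = -1.8Δₒ = -1.8 × 24250 = -43650 cm⁻¹.
Relative to high-spin t2g^5 e_g^2 (2 paired), the low-spin configuration has 1 additional pair, contributing +1 × 22130 = +22130 cm⁻¹.
Net CFSE = -43650 + 22130 = -21520 cm⁻¹.

-21520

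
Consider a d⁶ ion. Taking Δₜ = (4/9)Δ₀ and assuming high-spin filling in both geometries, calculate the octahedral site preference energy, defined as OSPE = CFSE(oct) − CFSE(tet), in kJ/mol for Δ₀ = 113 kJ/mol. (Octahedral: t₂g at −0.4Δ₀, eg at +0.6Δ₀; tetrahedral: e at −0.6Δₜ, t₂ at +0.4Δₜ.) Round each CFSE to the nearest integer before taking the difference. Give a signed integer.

Octahedral high-spin t₂g⁴ eg²: CFSE = -0.4 × 113 = -45 kJ/mol.
In a tetrahedral site the filling is e³ t₂³: CFSE(tet) = -0.6Δₜ = -0.6 × (4/9)(113) = -30 kJ/mol.
OSPE = -45 − (-30) = -15 kJ/mol.

-15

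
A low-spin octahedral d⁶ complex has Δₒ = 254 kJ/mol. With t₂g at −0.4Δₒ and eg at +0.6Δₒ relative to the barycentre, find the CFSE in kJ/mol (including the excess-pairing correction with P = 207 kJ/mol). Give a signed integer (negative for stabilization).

Configuration: t₂g⁶ eg⁰.
CFSE(orbital) = 6×(-0.4Δₒ) + 0×(0.6Δₒ) = -2.4Δₒ; with Δₒ = 254 kJ/mol that is -610 kJ/mol.
Relative to high-spin t₂g⁴ eg² (1 paired), the low-spin configuration has 2 additional pairs, contributing +2 × 207 = +414 kJ/mol.
Combining: -610 + 414 = -196 kJ/mol.

-196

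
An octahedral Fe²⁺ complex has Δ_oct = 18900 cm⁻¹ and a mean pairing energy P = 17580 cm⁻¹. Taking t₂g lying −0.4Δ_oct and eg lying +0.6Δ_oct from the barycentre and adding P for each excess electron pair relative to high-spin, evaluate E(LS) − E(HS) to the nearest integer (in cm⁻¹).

-2640

Fe sits in group 8; removing 2 electrons leaves Fe²⁺ with 8 − 2 = 6 d electrons.
High-spin d⁶ fills as t₂g⁴ eg² with CFSE 4(−0.4) + 2(+0.6) = -0.4Δ_oct = -7560 cm⁻¹.
Low-spin: t₂g⁶ eg⁰, orbital CFSE = -2.4Δ_oct = -45360 cm⁻¹; plus 2 excess pairs × P = +35160 cm⁻¹; total -10200 cm⁻¹.
Thus E(LS) − E(HS) = -2640 cm⁻¹.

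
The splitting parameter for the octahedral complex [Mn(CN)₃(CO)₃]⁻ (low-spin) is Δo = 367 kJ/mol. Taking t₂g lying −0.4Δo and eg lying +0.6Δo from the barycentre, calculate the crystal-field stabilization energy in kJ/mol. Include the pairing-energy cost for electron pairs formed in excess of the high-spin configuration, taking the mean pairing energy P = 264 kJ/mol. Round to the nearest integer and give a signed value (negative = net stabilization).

Ligand charges: 3×(-1) from CN⁻ and 3×(+0) from CO sum to -3; with overall charge -1, Mn is +2.
Mn²⁺: group 7, so d-count = 7 − 2 = 5.
Configuration: t₂g⁵ eg⁰.
Orbital CFSE = 5(-0.4) + 0(0.6) = -2.0Δo = -2.0 × 367 = -734 kJ/mol.
Pairing penalty: 2 pairs vs 0 in the high-spin reference → 2 extra × P = 528 kJ/mol.
Overall CFSE = -734 + 528 = -206 kJ/mol.

-206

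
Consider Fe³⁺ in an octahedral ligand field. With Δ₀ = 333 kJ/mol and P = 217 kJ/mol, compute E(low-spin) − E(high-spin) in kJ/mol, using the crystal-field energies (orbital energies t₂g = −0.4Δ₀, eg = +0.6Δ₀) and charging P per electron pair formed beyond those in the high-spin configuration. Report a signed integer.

Fe³⁺: group 8, so d-count = 8 − 3 = 5.
In the high-spin limit (t₂g³ eg²) the orbital term is 0.0Δ₀ = 0 kJ/mol, with no excess pairing.
For low-spin the configuration is t₂g⁵ eg⁰: orbital energy -2.0 × 333 = -666 kJ/mol, and 2 additional pairs relative to high-spin add 434 kJ/mol, giving -232 kJ/mol.
Thus E(LS) − E(HS) = -232 kJ/mol.

-232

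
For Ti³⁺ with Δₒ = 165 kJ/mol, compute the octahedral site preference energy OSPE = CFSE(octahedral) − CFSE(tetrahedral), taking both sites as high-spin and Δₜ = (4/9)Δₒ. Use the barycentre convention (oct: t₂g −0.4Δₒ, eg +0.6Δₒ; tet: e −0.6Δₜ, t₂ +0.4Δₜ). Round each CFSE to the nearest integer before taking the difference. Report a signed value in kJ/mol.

Ti³⁺: group 4, so d-count = 4 − 3 = 1.
Octahedral (high-spin): t₂g¹ eg⁰, CFSE = 1(−0.4) + 0(+0.6) = -0.4Δₒ = -0.4 × 165 = -66 kJ/mol.
Tetrahedral: e¹ t₂⁰, CFSE = 1(−0.6) + 0(+0.4) = -0.6Δₜ = -0.6 × (4/9) × 165 = -44 kJ/mol.
OSPE = CFSE(oct) − CFSE(tet) = -66 − (-44) = -22 kJ/mol.

-22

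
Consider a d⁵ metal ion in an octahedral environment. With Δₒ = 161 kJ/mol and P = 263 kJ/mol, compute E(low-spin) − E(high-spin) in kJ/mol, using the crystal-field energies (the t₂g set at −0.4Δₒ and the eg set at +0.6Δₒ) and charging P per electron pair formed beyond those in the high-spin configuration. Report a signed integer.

High-spin d⁵ fills as t₂g³ eg² with CFSE 3(−0.4) + 2(+0.6) = 0.0Δₒ = 0 kJ/mol.
Low-spin: t₂g⁵ eg⁰, orbital CFSE = -2.0Δₒ = -322 kJ/mol; plus 2 excess pairs × P = +526 kJ/mol; total 204 kJ/mol.
Thus E(LS) − E(HS) = 204 kJ/mol.

204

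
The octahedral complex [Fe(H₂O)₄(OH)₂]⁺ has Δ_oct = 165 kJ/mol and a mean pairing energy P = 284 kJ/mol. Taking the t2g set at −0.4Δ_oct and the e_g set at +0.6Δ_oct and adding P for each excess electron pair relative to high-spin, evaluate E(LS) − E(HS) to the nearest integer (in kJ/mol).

Ligand charges: 4×(+0) from H₂O and 2×(-1) from OH⁻ sum to -2; with overall charge +1, Fe is +3.
Fe³⁺: group 8, so d-count = 8 − 3 = 5.
In the high-spin limit (t2g^3 e_g^2) the orbital term is 0.0Δ_oct = 0 kJ/mol, with no excess pairing.
Low-spin: t2g^5 e_g^0, orbital CFSE = -2.0Δ_oct = -330 kJ/mol; plus 2 excess pairs × P = +568 kJ/mol; total 238 kJ/mol.
E(LS) − E(HS) = 238 − (0) = 238 kJ/mol.

238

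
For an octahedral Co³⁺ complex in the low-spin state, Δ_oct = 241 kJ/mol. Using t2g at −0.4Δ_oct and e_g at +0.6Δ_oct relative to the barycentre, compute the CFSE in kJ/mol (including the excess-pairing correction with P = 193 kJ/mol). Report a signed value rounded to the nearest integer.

-192

Co³⁺: group 9, so d-count = 9 − 3 = 6.
Electron filling gives t2g^6 e_g^0.
The orbital stabilization is -2.4Δ_oct = -2.4 × 241 = -578 kJ/mol.
High-spin d⁶ would be t2g^4 e_g^2 with 1 pair; low-spin has 3, so 2 excess pairs cost +2P = +386 kJ/mol.
Combining: -578 + 386 = -192 kJ/mol.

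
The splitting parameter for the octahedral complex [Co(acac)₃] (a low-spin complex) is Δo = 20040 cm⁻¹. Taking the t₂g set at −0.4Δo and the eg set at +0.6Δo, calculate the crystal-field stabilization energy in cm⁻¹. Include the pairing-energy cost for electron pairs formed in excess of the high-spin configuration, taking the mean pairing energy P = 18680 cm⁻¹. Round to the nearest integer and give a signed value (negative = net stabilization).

-10736

Each acac⁻ contributes -1; 3 × (-1) = -3. With overall charge +0, Co is in the +3 oxidation state.
Co³⁺: group 9, so d-count = 9 − 3 = 6.
Configuration: t₂g⁶ eg⁰.
The orbital stabilization is -2.4Δo = -2.4 × 20040 = -48096 cm⁻¹.
Pairing penalty: 3 pairs vs 1 in the high-spin reference → 2 extra × P = 37360 cm⁻¹.
Combining: -48096 + 37360 = -10736 cm⁻¹.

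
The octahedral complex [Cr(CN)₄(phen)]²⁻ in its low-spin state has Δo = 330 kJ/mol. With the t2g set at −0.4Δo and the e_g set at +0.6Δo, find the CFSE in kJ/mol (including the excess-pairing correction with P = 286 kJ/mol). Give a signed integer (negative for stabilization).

Ligand charges: 4×(-1) from CN⁻ and 1×(+0) from phen sum to -4; with overall charge -2, Cr is +2.
Cr sits in group 6; removing 2 electrons leaves Cr²⁺ with 6 − 2 = 4 d electrons.
Electron filling gives t2g^4 e_g^0.
Orbital CFSE = 4(-0.4) + 0(0.6) = -1.6Δo = -1.6 × 330 = -528 kJ/mol.
Pairing penalty: 1 pair vs 0 in the high-spin reference → 1 extra × P = 286 kJ/mol.
Overall CFSE = -528 + 286 = -242 kJ/mol.

-242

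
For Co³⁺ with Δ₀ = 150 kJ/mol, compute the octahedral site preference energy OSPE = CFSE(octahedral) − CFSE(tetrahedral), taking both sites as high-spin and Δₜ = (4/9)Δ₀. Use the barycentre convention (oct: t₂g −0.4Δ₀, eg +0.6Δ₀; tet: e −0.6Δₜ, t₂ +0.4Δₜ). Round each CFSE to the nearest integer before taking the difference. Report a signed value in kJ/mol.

Co is in group 9, so Co³⁺ is d⁶ (9 − 3 = 6).
In an octahedral site d⁶ (HS) is t₂g⁴ eg², giving CFSE(oct) = -0.4Δ₀ = -60 kJ/mol.
In a tetrahedral site the filling is e³ t₂³: CFSE(tet) = -0.6Δₜ = -0.6 × (4/9)(150) = -40 kJ/mol.
Subtracting, OSPE = -60 − (-40) = -20 kJ/mol.

-20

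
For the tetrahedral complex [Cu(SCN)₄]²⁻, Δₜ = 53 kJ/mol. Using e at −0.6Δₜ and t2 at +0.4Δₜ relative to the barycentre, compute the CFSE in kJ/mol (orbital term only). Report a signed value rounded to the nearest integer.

-21

Each SCN⁻ contributes -1; 4 × (-1) = -4. With overall charge -2, Cu is in the +2 oxidation state.
Cu is in group 11, so Cu²⁺ is d⁹ (11 − 2 = 9).
With tetrahedral geometry the complex is necessarily high-spin.
Electron filling gives e^4 t2^5.
Orbital CFSE = 4(-0.6) + 5(0.4) = -0.4Δₜ = -0.4 × 53 = -21 kJ/mol.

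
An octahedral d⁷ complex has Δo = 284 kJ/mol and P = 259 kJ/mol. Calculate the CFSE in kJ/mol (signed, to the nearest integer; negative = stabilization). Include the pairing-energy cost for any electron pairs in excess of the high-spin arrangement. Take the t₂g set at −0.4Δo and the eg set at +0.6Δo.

-252

Δo > P, so pairing is preferred: the ground state is low-spin.
That gives t₂g⁶ eg¹.
Orbital CFSE = -1.8Δo = -1.8 × 284 = -511 kJ/mol.
Excess pairs vs high-spin: 3 − 2 = 1; pairing cost = +259 kJ/mol.
Net CFSE = -511 + 259 = -252 kJ/mol.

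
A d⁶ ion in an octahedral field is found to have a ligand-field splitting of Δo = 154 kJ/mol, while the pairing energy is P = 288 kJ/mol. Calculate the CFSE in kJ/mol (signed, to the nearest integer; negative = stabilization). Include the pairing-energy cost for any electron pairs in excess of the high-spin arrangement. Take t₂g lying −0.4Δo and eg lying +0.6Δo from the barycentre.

Δo < P, so pairing is avoided: the ground state is high-spin.
Filling d⁶ accordingly: t₂g⁴ eg².
Orbital CFSE = -0.4Δo = -0.4 × 154 = -62 kJ/mol.
High-spin has no excess pairs, so no pairing correction applies.

-62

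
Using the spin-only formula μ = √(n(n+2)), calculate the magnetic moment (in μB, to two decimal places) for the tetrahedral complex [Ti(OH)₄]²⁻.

2.83 μB

Each OH⁻ contributes -1; 4 × (-1) = -4. With overall charge -2, Ti is in the +2 oxidation state.
Ti is in group 4, so Ti²⁺ is d² (4 − 2 = 2).
With tetrahedral geometry the complex is necessarily high-spin.
Configuration: e^2 t2^0 → 2 unpaired electrons.
μ(spin-only) = √[2(2+2)] = √8 ≈ 2.83 μB.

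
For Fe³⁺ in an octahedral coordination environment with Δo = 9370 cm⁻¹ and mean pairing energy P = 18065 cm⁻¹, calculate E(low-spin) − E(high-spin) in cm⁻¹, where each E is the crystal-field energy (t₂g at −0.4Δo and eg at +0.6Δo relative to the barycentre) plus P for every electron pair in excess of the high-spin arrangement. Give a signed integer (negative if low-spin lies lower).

17390

Fe³⁺: group 8, so d-count = 8 − 3 = 5.
High-spin: t₂g³ eg², CFSE = 0.0Δo = 0 cm⁻¹.
Low-spin: t₂g⁵ eg⁰, orbital CFSE = -2.0Δo = -18740 cm⁻¹; plus 2 excess pairs × P = +36130 cm⁻¹; total 17390 cm⁻¹.
The difference is 17390 − (0) = 17390 cm⁻¹, so high-spin lies lower.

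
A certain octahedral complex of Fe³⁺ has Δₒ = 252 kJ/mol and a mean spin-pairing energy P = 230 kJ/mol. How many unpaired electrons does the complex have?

1

Group 8 minus oxidation state +3 gives a d⁵ configuration for Fe³⁺.
With Δₒ > P the complex is low-spin.
Filling d⁵ accordingly: t₂g⁵ eg⁰.
Unpaired electrons: 1.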